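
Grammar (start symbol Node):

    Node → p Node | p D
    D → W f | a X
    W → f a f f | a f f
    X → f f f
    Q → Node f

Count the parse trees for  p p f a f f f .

1

Parse trees for p p f a f f f:
  [Node p [Node p [D [W f a f f] f]]]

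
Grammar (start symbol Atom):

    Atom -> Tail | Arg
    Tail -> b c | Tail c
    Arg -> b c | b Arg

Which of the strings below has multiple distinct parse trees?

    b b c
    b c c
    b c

b c

b b c: 1 tree
b c c: 1 tree
b c: 2 trees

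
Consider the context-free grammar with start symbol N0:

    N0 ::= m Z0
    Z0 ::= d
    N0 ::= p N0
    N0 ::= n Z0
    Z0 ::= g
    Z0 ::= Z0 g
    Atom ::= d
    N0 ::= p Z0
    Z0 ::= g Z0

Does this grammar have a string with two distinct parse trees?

Ambiguous

Witness: m g g

Derivation 1: N0 ⇒ m Z0 ⇒ m Z0 g ⇒ m g g
Derivation 2: N0 ⇒ m Z0 ⇒ m g Z0 ⇒ m g g

Two distinct leftmost derivations for the same string.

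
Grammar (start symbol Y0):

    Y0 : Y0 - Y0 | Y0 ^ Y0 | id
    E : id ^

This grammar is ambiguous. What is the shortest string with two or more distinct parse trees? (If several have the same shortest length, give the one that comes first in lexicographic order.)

id - id - id

length 1: no string has ≥2 trees
length 3: no string has ≥2 trees
length 5: id - id - id has 2 parse trees

Two derivations of id - id - id:
  Y0 ⇒ Y0 - Y0 ⇒ Y0 - Y0 - Y0 ⇒ id - Y0 - Y0 ⇒ id - id - Y0 ⇒ id - id - id
  Y0 ⇒ Y0 - Y0 ⇒ id - Y0 ⇒ id - Y0 - Y0 ⇒ id - id - Y0 ⇒ id - id - id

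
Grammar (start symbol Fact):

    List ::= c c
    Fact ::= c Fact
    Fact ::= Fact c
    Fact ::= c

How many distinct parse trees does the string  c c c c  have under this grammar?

8

Parse trees for c c c c:
  [Fact c [Fact c [Fact c [Fact c]]]]
  [Fact c [Fact c [Fact [Fact c] c]]]
  [Fact c [Fact [Fact c [Fact c]] c]]
  [Fact c [Fact [Fact [Fact c] c] c]]
  [Fact [Fact c [Fact c [Fact c]]] c]
  [Fact [Fact c [Fact [Fact c] c]] c]
  [Fact [Fact [Fact c [Fact c]] c] c]
  [Fact [Fact [Fact [Fact c] c] c] c]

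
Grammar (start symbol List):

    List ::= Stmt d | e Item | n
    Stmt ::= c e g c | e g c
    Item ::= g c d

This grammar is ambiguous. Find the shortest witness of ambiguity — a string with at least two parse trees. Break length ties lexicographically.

e g c d

length 1: no string has ≥2 trees
length 4: e g c d has 2 parse trees

Two derivations of e g c d:
  List ⇒ Stmt d ⇒ e g c d
  List ⇒ e Item ⇒ e g c d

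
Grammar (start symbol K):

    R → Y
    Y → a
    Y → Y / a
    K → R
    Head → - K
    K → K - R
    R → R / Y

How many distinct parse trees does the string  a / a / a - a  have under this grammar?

4

Parse trees for a / a / a - a:
  [K [K [R [Y [Y [Y a] / a] / a]]] - [R [Y a]]]
  [K [K [R [R [Y a]] / [Y [Y a] / a]]] - [R [Y a]]]
  [K [K [R [R [Y [Y a] / a]] / [Y a]]] - [R [Y a]]]
  [K [K [R [R [R [Y a]] / [Y a]] / [Y a]]] - [R [Y a]]]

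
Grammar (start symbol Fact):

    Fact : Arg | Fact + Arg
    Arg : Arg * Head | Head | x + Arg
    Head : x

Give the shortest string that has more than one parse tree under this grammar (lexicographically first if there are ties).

x + x

length 1: no string has ≥2 trees
length 3: x + x has 2 parse trees

Two derivations of x + x:
  Fact ⇒ Arg ⇒ x + Arg ⇒ x + Head ⇒ x + x
  Fact ⇒ Fact + Arg ⇒ Arg + Arg ⇒ Head + Arg ⇒ x + Arg ⇒ x + Head ⇒ x + x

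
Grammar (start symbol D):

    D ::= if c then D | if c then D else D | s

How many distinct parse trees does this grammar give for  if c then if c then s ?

1

Parse trees for if c then if c then s:
  [D if c then [D if c then [D s]]]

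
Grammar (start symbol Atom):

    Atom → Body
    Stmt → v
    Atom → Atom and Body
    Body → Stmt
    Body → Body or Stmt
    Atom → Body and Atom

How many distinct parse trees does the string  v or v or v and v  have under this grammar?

2

Parse trees for v or v or v and v:
  [Atom [Atom [Body [Body [Body [Stmt v]] or [Stmt v]] or [Stmt v]]] and [Body [Stmt v]]]
  [Atom [Body [Body [Body [Stmt v]] or [Stmt v]] or [Stmt v]] and [Atom [Body [Stmt v]]]]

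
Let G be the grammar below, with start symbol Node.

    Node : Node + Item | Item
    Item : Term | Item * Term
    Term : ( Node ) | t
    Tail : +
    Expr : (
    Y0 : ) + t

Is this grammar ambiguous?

(Tail, Expr, Y0 are unreachable from Node, so their rules don't affect L(Node).) This is a standard precedence ladder (Node over Item over Term), with each level left-recursive on its own operator ('+' at Node, '*' at Item). That structure is LR(1), hence unambiguous.

Unambiguous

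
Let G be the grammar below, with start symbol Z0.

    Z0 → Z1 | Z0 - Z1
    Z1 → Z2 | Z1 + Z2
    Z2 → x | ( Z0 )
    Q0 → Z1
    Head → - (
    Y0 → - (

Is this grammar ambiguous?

Unambiguous

(Q0, Head, Y0 are unreachable from Z0, so their rules don't affect L(Z0).) Z0 → Z0 - Z1 | Z1  ;  Z1 → Z1 + Z2 | Z2  — a left-associative chain with Z2 at the bottom. Each string factors uniquely by precedence.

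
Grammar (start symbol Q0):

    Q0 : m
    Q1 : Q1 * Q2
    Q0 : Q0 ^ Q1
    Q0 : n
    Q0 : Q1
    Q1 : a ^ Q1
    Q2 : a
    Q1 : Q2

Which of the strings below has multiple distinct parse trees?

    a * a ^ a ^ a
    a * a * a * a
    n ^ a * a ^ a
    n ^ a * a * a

a * a ^ a ^ a

a * a ^ a ^ a: 2 trees
a * a * a * a: 1 tree
n ^ a * a ^ a: 1 tree
n ^ a * a * a: 1 tree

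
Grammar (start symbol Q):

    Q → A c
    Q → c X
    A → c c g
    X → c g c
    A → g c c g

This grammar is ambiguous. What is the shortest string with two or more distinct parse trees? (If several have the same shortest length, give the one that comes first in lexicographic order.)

c c g c

length 4: c c g c has 2 parse trees

Two derivations of c c g c:
  Q ⇒ A c ⇒ c c g c
  Q ⇒ c X ⇒ c c g c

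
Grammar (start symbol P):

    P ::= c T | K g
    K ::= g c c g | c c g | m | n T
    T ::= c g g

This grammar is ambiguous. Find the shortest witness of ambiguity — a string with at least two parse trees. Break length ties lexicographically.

length 2: no string has ≥2 trees
length 4: c c g g has 2 parse trees

Two derivations of c c g g:
  P ⇒ c T ⇒ c c g g
  P ⇒ K g ⇒ c c g g

c c g g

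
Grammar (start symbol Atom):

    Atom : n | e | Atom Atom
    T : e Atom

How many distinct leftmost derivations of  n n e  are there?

2

Parse trees for n n e:
  [Atom [Atom n] [Atom [Atom n] [Atom e]]]
  [Atom [Atom [Atom n] [Atom n]] [Atom e]]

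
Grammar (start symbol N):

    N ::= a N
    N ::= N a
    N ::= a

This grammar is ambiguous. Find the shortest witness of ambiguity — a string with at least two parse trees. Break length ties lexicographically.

length 1: no string has ≥2 trees
length 2: a a has 2 parse trees

Two derivations of a a:
  N ⇒ a N ⇒ a a
  N ⇒ N a ⇒ a a

a a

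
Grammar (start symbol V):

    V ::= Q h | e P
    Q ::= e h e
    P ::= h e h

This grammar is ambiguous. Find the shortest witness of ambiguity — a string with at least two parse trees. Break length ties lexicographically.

length 4: e h e h has 2 parse trees

Two derivations of e h e h:
  V ⇒ Q h ⇒ e h e h
  V ⇒ e P ⇒ e h e h

e h e h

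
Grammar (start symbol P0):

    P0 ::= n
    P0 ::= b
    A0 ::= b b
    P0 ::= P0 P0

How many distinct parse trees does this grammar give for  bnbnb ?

14

Parse trees for bnbnb (showing first 6 of 14):
  [P0 [P0 b] [P0 [P0 n] [P0 [P0 b] [P0 [P0 n] [P0 b]]]]]
  [P0 [P0 b] [P0 [P0 n] [P0 [P0 [P0 b] [P0 n]] [P0 b]]]]
  [P0 [P0 b] [P0 [P0 [P0 n] [P0 b]] [P0 [P0 n] [P0 b]]]]
  [P0 [P0 b] [P0 [P0 [P0 n] [P0 [P0 b] [P0 n]]] [P0 b]]]
  [P0 [P0 b] [P0 [P0 [P0 [P0 n] [P0 b]] [P0 n]] [P0 b]]]
  [P0 [P0 [P0 b] [P0 n]] [P0 [P0 b] [P0 [P0 n] [P0 b]]]]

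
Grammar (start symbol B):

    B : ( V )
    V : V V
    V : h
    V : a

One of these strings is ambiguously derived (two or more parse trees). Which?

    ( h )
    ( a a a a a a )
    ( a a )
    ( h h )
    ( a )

( h ): 1 tree
( a a a a a a ): 42 trees
( a a ): 1 tree
( h h ): 1 tree
( a ): 1 tree

( a a a a a a )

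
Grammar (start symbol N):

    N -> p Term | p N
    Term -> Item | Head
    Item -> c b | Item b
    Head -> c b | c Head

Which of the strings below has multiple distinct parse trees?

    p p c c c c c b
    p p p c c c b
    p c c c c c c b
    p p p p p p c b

p p c c c c c b: 1 tree
p p p c c c b: 1 tree
p c c c c c c b: 1 tree
p p p p p p c b: 2 trees

p p p p p p c b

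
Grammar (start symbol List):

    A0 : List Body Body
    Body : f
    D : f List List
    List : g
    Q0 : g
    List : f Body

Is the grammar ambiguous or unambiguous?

Unambiguous

Only List, Body are reachable from List; ignoring the rest: The reachable rules are right-linear with at most one rule per (nonterminal, next-terminal) pair. Each input token forces the next rule, so parsing is deterministic.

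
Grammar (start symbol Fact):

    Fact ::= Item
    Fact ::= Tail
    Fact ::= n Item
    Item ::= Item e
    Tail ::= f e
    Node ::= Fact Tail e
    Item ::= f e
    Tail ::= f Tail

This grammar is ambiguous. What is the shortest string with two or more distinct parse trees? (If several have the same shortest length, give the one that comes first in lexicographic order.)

length 2: f e has 2 parse trees

Two derivations of f e:
  Fact ⇒ Item ⇒ f e
  Fact ⇒ Tail ⇒ f e

f e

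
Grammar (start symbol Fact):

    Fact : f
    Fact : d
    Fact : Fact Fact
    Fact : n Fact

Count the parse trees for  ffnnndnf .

Parse trees for ffnnndnf (showing first 6 of 11):
  [Fact [Fact f] [Fact [Fact f] [Fact [Fact n [Fact n [Fact n [Fact d]]]] [Fact n [Fact f]]]]]
  [Fact [Fact f] [Fact [Fact f] [Fact n [Fact [Fact n [Fact n [Fact d]]] [Fact n [Fact f]]]]]]
  [Fact [Fact f] [Fact [Fact f] [Fact n [Fact n [Fact [Fact n [Fact d]] [Fact n [Fact f]]]]]]]
  [Fact [Fact f] [Fact [Fact f] [Fact n [Fact n [Fact n [Fact [Fact d] [Fact n [Fact f]]]]]]]]
  [Fact [Fact f] [Fact [Fact [Fact f] [Fact n [Fact n [Fact n [Fact d]]]]] [Fact n [Fact f]]]]
  [Fact [Fact [Fact f] [Fact f]] [Fact [Fact n [Fact n [Fact n [Fact d]]]] [Fact n [Fact f]]]]

11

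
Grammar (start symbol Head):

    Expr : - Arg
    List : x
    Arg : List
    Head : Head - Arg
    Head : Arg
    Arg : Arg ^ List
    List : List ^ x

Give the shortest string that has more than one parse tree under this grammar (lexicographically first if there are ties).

length 1: no string has ≥2 trees
length 3: x ^ x has 2 parse trees

Two derivations of x ^ x:
  Head ⇒ Arg ⇒ List ⇒ List ^ x ⇒ x ^ x
  Head ⇒ Arg ⇒ Arg ^ List ⇒ List ^ List ⇒ x ^ List ⇒ x ^ x

x ^ x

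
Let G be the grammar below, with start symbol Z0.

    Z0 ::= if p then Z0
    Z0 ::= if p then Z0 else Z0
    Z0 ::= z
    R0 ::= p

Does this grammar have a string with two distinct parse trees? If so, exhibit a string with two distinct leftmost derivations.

Witness: if p then if p then z else z

Derivation 1: Z0 ⇒ if p then Z0 ⇒ if p then if p then Z0 else Z0 ⇒ if p then if p then z else Z0 ⇒ if p then if p then z else z
Derivation 2: Z0 ⇒ if p then Z0 else Z0 ⇒ if p then if p then Z0 else Z0 ⇒ if p then if p then z else Z0 ⇒ if p then if p then z else z

Two distinct leftmost derivations for the same string.

Ambiguous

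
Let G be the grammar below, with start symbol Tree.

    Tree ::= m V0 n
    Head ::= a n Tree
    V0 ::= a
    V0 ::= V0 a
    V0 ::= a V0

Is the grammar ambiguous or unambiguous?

Ambiguous

Witness: m a a n

Derivation 1: Tree ⇒ m V0 n ⇒ m V0 a n ⇒ m a a n
Derivation 2: Tree ⇒ m V0 n ⇒ m a V0 n ⇒ m a a n

Two distinct leftmost derivations for the same string.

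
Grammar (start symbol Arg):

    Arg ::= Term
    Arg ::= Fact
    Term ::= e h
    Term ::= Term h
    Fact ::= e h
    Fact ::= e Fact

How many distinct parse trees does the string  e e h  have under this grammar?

Parse trees for e e h:
  [Arg [Fact e [Fact e h]]]

1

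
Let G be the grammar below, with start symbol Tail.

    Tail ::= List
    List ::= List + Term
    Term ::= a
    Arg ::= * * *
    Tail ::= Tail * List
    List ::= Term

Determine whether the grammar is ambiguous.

Unambiguous

(Arg is unreachable from Tail, so its rules don't affect L(Tail).) Tail → Tail * List | List  ;  List → List + Term | Term  — a left-associative chain with Term at the bottom. Each string factors uniquely by precedence.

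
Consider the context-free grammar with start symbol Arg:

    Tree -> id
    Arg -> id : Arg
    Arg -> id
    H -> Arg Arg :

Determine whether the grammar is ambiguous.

Unambiguous

Only Arg is reachable from Arg; ignoring the rest: The reachable grammar is A → atom sep A | atom. Each atom is followed by either the separator (recurse) or end-of-string (stop) — no choice point.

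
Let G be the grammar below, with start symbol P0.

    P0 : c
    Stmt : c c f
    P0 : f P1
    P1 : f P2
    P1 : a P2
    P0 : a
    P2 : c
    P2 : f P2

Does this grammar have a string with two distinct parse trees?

(Stmt is unreachable from P0, so its rules don't affect L(P0).) Each reachable nonterminal has at most one production per leading terminal, and all productions are right-linear; the derivation is determined token-by-token.

Unambiguous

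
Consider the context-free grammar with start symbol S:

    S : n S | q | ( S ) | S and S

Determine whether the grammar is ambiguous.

Ambiguous

Witness: n q and q

Derivation 1: S ⇒ n S ⇒ n S and S ⇒ n q and S ⇒ n q and q
Derivation 2: S ⇒ S and S ⇒ n S and S ⇒ n q and S ⇒ n q and q

Two distinct leftmost derivations for the same string.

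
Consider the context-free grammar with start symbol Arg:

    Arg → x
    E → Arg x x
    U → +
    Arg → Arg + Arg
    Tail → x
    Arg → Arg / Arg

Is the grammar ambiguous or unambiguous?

Ambiguous

Witness: x + x + x

Derivation 1: Arg ⇒ Arg + Arg ⇒ x + Arg ⇒ x + Arg + Arg ⇒ x + x + Arg ⇒ x + x + x
Derivation 2: Arg ⇒ Arg + Arg ⇒ Arg + Arg + Arg ⇒ x + Arg + Arg ⇒ x + x + Arg ⇒ x + x + x

Two distinct leftmost derivations for the same string.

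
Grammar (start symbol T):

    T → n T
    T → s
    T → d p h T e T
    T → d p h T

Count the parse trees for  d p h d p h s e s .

Parse trees for d p h d p h s e s:
  [T d p h [T d p h [T s]] e [T s]]
  [T d p h [T d p h [T s] e [T s]]]

2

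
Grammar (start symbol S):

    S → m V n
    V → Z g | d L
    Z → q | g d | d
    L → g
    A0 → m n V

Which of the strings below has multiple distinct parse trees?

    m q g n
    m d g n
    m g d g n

m q g n: 1 tree
m d g n: 2 trees
m g d g n: 1 tree

m d g n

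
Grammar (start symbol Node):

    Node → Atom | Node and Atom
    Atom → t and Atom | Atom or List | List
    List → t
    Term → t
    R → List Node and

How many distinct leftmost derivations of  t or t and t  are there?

Parse trees for t or t and t:
  [Node [Node [Atom [Atom [List t]] or [List t]]] and [Atom [List t]]]

1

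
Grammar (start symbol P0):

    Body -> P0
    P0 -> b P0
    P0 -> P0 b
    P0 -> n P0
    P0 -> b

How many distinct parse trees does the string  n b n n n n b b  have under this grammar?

Parse trees for n b n n n n b b:
  [P0 [P0 n [P0 b [P0 n [P0 n [P0 n [P0 n [P0 b]]]]]]] b]
  [P0 n [P0 b [P0 [P0 n [P0 n [P0 n [P0 n [P0 b]]]]] b]]]
  [P0 n [P0 b [P0 n [P0 [P0 n [P0 n [P0 n [P0 b]]]] b]]]]
  [P0 n [P0 b [P0 n [P0 n [P0 [P0 n [P0 n [P0 b]]] b]]]]]
  [P0 n [P0 b [P0 n [P0 n [P0 n [P0 [P0 n [P0 b]] b]]]]]]
  [P0 n [P0 b [P0 n [P0 n [P0 n [P0 n [P0 b [P0 b]]]]]]]]
  [P0 n [P0 b [P0 n [P0 n [P0 n [P0 n [P0 [P0 b] b]]]]]]]
  [P0 n [P0 [P0 b [P0 n [P0 n [P0 n [P0 n [P0 b]]]]]] b]]

8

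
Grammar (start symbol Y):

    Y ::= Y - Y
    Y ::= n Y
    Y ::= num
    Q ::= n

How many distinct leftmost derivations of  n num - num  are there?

Parse trees for n num - num:
  [Y [Y n [Y num]] - [Y num]]
  [Y n [Y [Y num] - [Y num]]]

2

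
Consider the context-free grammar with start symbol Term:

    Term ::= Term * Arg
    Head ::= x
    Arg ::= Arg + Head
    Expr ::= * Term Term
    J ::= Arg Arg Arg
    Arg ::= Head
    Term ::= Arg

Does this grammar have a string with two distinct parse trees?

(J, Expr are unreachable from Term, so their rules don't affect L(Term).) Term → Term * Arg | Arg  ;  Arg → Arg + Head | Head  — a left-associative chain with Head at the bottom. Each string factors uniquely by precedence.

Unambiguous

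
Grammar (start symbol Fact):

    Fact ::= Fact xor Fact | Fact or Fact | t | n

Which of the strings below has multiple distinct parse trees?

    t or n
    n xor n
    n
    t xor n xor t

t or n: 1 tree
n xor n: 1 tree
n: 1 tree
t xor n xor t: 2 trees

t xor n xor t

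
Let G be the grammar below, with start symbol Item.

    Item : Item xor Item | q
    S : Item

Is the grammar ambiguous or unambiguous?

Ambiguous

Witness: q xor q xor q

Derivation 1: Item ⇒ Item xor Item ⇒ Item xor Item xor Item ⇒ q xor Item xor Item ⇒ q xor q xor Item ⇒ q xor q xor q
Derivation 2: Item ⇒ Item xor Item ⇒ q xor Item ⇒ q xor Item xor Item ⇒ q xor q xor Item ⇒ q xor q xor q

Two distinct leftmost derivations for the same string.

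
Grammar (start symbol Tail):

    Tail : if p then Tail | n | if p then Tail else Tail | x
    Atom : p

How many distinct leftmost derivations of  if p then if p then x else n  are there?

Parse trees for if p then if p then x else n:
  [Tail if p then [Tail if p then [Tail x] else [Tail n]]]
  [Tail if p then [Tail if p then [Tail x]] else [Tail n]]

2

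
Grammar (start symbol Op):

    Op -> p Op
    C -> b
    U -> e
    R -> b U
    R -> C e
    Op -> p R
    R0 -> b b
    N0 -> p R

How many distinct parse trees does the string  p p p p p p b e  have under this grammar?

2

Parse trees for p p p p p p b e:
  [Op p [Op p [Op p [Op p [Op p [Op p [R b [U e]]]]]]]]
  [Op p [Op p [Op p [Op p [Op p [Op p [R [C b] e]]]]]]]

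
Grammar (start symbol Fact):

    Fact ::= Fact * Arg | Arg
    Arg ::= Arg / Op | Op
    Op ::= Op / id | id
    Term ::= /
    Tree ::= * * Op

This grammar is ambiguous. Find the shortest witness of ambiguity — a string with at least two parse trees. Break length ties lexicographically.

length 1: no string has ≥2 trees
length 3: id / id has 2 parse trees

Two derivations of id / id:
  Fact ⇒ Arg ⇒ Arg / Op ⇒ Op / Op ⇒ id / Op ⇒ id / id
  Fact ⇒ Arg ⇒ Op ⇒ Op / id ⇒ id / id

id / id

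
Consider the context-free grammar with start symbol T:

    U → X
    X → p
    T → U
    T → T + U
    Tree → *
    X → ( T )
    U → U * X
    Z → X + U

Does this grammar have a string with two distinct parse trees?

Unambiguous

Only T, U, X are reachable from T; ignoring the rest: The grammar is stratified — T handles '+' (left-recursive), U handles '*', X atoms. Each operator has a fixed associativity and precedence level, so every string has one parse.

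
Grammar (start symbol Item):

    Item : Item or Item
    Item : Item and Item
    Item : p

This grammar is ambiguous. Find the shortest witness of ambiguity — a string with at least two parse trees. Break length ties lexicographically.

p and p and p

length 1: no string has ≥2 trees
length 3: no string has ≥2 trees
length 5: p and p and p has 2 parse trees

Two derivations of p and p and p:
  Item ⇒ Item and Item ⇒ Item and Item and Item ⇒ p and Item and Item ⇒ p and p and Item ⇒ p and p and p
  Item ⇒ Item and Item ⇒ p and Item ⇒ p and Item and Item ⇒ p and p and Item ⇒ p and p and p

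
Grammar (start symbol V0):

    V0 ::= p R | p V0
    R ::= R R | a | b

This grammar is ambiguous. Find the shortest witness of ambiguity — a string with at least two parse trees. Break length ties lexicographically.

p a a a

length 2: no string has ≥2 trees
length 3: no string has ≥2 trees
length 4: p a a a has 2 parse trees

Two derivations of p a a a:
  V0 ⇒ p R ⇒ p R R ⇒ p R R R ⇒ p a R R ⇒ p a a R ⇒ p a a a
  V0 ⇒ p R ⇒ p R R ⇒ p a R ⇒ p a R R ⇒ p a a R ⇒ p a a a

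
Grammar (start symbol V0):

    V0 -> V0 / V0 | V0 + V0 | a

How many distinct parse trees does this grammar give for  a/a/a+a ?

5

Parse trees for a/a/a+a:
  [V0 [V0 a] / [V0 [V0 a] / [V0 [V0 a] + [V0 a]]]]
  [V0 [V0 a] / [V0 [V0 [V0 a] / [V0 a]] + [V0 a]]]
  [V0 [V0 [V0 a] / [V0 a]] / [V0 [V0 a] + [V0 a]]]
  [V0 [V0 [V0 a] / [V0 [V0 a] / [V0 a]]] + [V0 a]]
  [V0 [V0 [V0 [V0 a] / [V0 a]] / [V0 a]] + [V0 a]]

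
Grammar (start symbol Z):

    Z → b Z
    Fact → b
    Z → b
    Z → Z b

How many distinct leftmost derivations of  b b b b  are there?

8

Parse trees for b b b b:
  [Z b [Z b [Z b [Z b]]]]
  [Z b [Z b [Z [Z b] b]]]
  [Z b [Z [Z b [Z b]] b]]
  [Z b [Z [Z [Z b] b] b]]
  [Z [Z b [Z b [Z b]]] b]
  [Z [Z b [Z [Z b] b]] b]
  [Z [Z [Z b [Z b]] b] b]
  [Z [Z [Z [Z b] b] b] b]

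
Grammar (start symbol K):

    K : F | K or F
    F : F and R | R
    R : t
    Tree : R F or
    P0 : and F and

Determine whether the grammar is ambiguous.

Unambiguous

(Tree, P0 are unreachable from K, so their rules don't affect L(K).) K → K or F | F  ;  F → F and R | R  — a left-associative chain with R at the bottom. Each string factors uniquely by precedence.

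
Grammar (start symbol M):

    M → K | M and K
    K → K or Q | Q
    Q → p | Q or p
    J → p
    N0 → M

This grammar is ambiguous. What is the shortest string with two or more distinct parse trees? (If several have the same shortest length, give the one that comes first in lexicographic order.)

p or p

length 1: no string has ≥2 trees
length 3: p or p has 2 parse trees

Two derivations of p or p:
  M ⇒ K ⇒ K or Q ⇒ Q or Q ⇒ p or Q ⇒ p or p
  M ⇒ K ⇒ Q ⇒ Q or p ⇒ p or p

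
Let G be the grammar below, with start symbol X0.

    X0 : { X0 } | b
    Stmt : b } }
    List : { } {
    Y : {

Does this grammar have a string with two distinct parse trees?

(Stmt, List, Y are unreachable from X0, so their rules don't affect L(X0).) L(X0) is { openⁿ atom closeⁿ : n ≥ 0 }. The bracket depth fixes n, and the derivation is forced at every step.

Unambiguous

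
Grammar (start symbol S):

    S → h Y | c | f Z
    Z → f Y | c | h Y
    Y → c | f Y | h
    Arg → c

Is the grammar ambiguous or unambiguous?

Only S, Z, Y are reachable from S; ignoring the rest: Restricted to the reachable nonterminals, every rule has the form A → t or A → t B, and no two rules for the same A share a first terminal. The grammar encodes a DFA — one run per string.

Unambiguous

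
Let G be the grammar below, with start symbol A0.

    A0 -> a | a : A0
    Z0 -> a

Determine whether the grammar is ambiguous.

Unambiguous

Only A0 is reachable from A0; ignoring the rest: Right-recursive list with a separator: after each atom, whether the separator follows determines the rule. One parse per string.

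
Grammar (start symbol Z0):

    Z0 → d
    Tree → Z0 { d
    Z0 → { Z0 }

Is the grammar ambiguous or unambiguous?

Unambiguous

Only Z0 is reachable from Z0; ignoring the rest: Each string is a nest of matched brackets around a single atom. An opening bracket forces the recursive rule; an atom forces the base rule.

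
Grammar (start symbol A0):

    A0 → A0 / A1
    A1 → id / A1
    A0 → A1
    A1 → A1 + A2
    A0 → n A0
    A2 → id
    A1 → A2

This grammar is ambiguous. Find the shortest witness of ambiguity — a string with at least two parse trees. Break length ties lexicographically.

length 1: no string has ≥2 trees
length 2: no string has ≥2 trees
length 3: id / id has 2 parse trees

Two derivations of id / id:
  A0 ⇒ A0 / A1 ⇒ A1 / A1 ⇒ A2 / A1 ⇒ id / A1 ⇒ id / A2 ⇒ id / id
  A0 ⇒ A1 ⇒ id / A1 ⇒ id / A2 ⇒ id / id

id / id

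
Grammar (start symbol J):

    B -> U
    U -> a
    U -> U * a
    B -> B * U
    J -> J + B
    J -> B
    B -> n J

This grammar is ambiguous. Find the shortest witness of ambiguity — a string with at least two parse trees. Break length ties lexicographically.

length 1: no string has ≥2 trees
length 2: no string has ≥2 trees
length 3: a * a has 2 parse trees

Two derivations of a * a:
  J ⇒ B ⇒ U ⇒ U * a ⇒ a * a
  J ⇒ B ⇒ B * U ⇒ U * U ⇒ a * U ⇒ a * a

a * a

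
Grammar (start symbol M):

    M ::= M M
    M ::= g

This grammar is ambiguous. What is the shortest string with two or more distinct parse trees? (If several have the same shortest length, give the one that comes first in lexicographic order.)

g g g

length 1: no string has ≥2 trees
length 2: no string has ≥2 trees
length 3: g g g has 2 parse trees

Two derivations of g g g:
  M ⇒ M M ⇒ M M M ⇒ g M M ⇒ g g M ⇒ g g g
  M ⇒ M M ⇒ g M ⇒ g M M ⇒ g g M ⇒ g g g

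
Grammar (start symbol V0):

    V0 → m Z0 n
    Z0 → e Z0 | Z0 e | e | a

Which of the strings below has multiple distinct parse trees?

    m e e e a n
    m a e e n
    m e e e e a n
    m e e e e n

m e e e e n

m e e e a n: 1 tree
m a e e n: 1 tree
m e e e e a n: 1 tree
m e e e e n: 8 trees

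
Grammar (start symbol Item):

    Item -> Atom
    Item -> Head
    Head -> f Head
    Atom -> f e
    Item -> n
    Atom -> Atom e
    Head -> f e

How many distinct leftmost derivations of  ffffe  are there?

Parse trees for ffffe:
  [Item [Head f [Head f [Head f [Head f e]]]]]

1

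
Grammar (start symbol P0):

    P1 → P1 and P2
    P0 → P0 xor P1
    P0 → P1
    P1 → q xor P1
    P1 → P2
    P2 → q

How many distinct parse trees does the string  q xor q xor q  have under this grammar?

4

Parse trees for q xor q xor q:
  [P0 [P0 [P1 [P2 q]]] xor [P1 q xor [P1 [P2 q]]]]
  [P0 [P0 [P0 [P1 [P2 q]]] xor [P1 [P2 q]]] xor [P1 [P2 q]]]
  [P0 [P0 [P1 q xor [P1 [P2 q]]]] xor [P1 [P2 q]]]
  [P0 [P1 q xor [P1 q xor [P1 [P2 q]]]]]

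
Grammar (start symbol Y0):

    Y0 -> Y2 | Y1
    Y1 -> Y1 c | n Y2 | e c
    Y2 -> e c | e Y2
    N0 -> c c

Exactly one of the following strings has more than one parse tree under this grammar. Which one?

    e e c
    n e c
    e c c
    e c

e c

e e c: 1 tree
n e c: 1 tree
e c c: 1 tree
e c: 2 trees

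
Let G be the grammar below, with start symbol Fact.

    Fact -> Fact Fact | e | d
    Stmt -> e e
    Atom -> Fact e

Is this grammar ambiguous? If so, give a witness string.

Ambiguous

Witness: d d d

Derivation 1: Fact ⇒ Fact Fact ⇒ Fact Fact Fact ⇒ d Fact Fact ⇒ d d Fact ⇒ d d d
Derivation 2: Fact ⇒ Fact Fact ⇒ d Fact ⇒ d Fact Fact ⇒ d d Fact ⇒ d d d

Two distinct leftmost derivations for the same string.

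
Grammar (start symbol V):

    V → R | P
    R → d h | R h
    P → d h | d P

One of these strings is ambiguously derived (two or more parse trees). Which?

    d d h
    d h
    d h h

d h

d d h: 1 tree
d h: 2 trees
d h h: 1 tree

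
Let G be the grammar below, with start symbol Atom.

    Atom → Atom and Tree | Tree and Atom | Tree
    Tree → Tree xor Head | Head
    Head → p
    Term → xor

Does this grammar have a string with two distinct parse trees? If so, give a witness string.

Witness: p and p

Derivation 1: Atom ⇒ Atom and Tree ⇒ Tree and Tree ⇒ Head and Tree ⇒ p and Tree ⇒ p and Head ⇒ p and p
Derivation 2: Atom ⇒ Tree and Atom ⇒ Head and Atom ⇒ p and Atom ⇒ p and Tree ⇒ p and Head ⇒ p and p

Two distinct leftmost derivations for the same string.

Ambiguous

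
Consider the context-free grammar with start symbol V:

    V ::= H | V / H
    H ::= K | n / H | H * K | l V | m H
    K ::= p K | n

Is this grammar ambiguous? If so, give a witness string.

Ambiguous

Witness: n / n

Derivation 1: V ⇒ H ⇒ n / H ⇒ n / K ⇒ n / n
Derivation 2: V ⇒ V / H ⇒ H / H ⇒ K / H ⇒ n / H ⇒ n / K ⇒ n / n

Two distinct leftmost derivations for the same string.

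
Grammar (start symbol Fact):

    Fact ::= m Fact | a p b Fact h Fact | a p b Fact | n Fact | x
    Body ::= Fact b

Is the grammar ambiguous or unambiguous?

Ambiguous

Witness: a p b a p b x h x

Derivation 1: Fact ⇒ a p b Fact h Fact ⇒ a p b a p b Fact h Fact ⇒ a p b a p b x h Fact ⇒ a p b a p b x h x
Derivation 2: Fact ⇒ a p b Fact ⇒ a p b a p b Fact h Fact ⇒ a p b a p b x h Fact ⇒ a p b a p b x h x

Two distinct leftmost derivations for the same string.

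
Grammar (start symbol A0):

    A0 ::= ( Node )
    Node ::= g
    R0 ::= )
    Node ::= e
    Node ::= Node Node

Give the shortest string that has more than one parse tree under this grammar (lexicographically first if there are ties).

length 3: no string has ≥2 trees
length 4: no string has ≥2 trees
length 5: ( e e e ) has 2 parse trees

Two derivations of ( e e e ):
  A0 ⇒ ( Node ) ⇒ ( Node Node ) ⇒ ( e Node ) ⇒ ( e Node Node ) ⇒ ( e e Node ) ⇒ ( e e e )
  A0 ⇒ ( Node ) ⇒ ( Node Node ) ⇒ ( Node Node Node ) ⇒ ( e Node Node ) ⇒ ( e e Node ) ⇒ ( e e e )

( e e e )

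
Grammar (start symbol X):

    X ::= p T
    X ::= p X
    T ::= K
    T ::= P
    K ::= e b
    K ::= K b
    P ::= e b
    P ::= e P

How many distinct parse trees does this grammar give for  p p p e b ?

2

Parse trees for p p p e b:
  [X p [X p [X p [T [K e b]]]]]
  [X p [X p [X p [T [P e b]]]]]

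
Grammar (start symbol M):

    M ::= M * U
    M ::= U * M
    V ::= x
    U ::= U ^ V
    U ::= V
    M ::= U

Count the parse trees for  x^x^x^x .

Parse trees for x^x^x^x:
  [M [U [U [U [U [V x]] ^ [V x]] ^ [V x]] ^ [V x]]]

1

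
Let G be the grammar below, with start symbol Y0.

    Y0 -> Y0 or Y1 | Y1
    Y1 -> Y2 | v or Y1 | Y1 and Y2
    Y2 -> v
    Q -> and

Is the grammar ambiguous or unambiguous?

Witness: v or v

Derivation 1: Y0 ⇒ Y0 or Y1 ⇒ Y1 or Y1 ⇒ Y2 or Y1 ⇒ v or Y1 ⇒ v or Y2 ⇒ v or v
Derivation 2: Y0 ⇒ Y1 ⇒ v or Y1 ⇒ v or Y2 ⇒ v or v

Two distinct leftmost derivations for the same string.

Ambiguous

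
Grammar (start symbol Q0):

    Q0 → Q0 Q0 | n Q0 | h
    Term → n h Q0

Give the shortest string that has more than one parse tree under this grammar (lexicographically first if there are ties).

h h h

length 1: no string has ≥2 trees
length 2: no string has ≥2 trees
length 3: h h h has 2 parse trees

Two derivations of h h h:
  Q0 ⇒ Q0 Q0 ⇒ Q0 Q0 Q0 ⇒ h Q0 Q0 ⇒ h h Q0 ⇒ h h h
  Q0 ⇒ Q0 Q0 ⇒ h Q0 ⇒ h Q0 Q0 ⇒ h h Q0 ⇒ h h h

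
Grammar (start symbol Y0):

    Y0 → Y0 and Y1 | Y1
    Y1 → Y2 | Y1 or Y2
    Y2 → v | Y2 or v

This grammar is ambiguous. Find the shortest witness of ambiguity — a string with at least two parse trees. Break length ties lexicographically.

length 1: no string has ≥2 trees
length 3: v or v has 2 parse trees

Two derivations of v or v:
  Y0 ⇒ Y1 ⇒ Y2 ⇒ Y2 or v ⇒ v or v
  Y0 ⇒ Y1 ⇒ Y1 or Y2 ⇒ Y2 or Y2 ⇒ v or Y2 ⇒ v or v

v or v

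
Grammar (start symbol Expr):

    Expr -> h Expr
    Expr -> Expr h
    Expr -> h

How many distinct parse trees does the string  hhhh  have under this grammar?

Parse trees for hhhh:
  [Expr h [Expr h [Expr h [Expr h]]]]
  [Expr h [Expr h [Expr [Expr h] h]]]
  [Expr h [Expr [Expr h [Expr h]] h]]
  [Expr h [Expr [Expr [Expr h] h] h]]
  [Expr [Expr h [Expr h [Expr h]]] h]
  [Expr [Expr h [Expr [Expr h] h]] h]
  [Expr [Expr [Expr h [Expr h]] h] h]
  [Expr [Expr [Expr [Expr h] h] h] h]

8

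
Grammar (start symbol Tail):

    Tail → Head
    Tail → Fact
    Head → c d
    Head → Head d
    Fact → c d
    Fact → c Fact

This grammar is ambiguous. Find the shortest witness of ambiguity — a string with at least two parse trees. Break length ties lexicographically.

length 2: c d has 2 parse trees

Two derivations of c d:
  Tail ⇒ Head ⇒ c d
  Tail ⇒ Fact ⇒ c d

c d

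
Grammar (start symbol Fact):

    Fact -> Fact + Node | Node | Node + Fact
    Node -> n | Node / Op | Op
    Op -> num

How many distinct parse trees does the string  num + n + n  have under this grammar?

4

Parse trees for num + n + n:
  [Fact [Fact [Fact [Node [Op num]]] + [Node n]] + [Node n]]
  [Fact [Fact [Node [Op num]] + [Fact [Node n]]] + [Node n]]
  [Fact [Node [Op num]] + [Fact [Fact [Node n]] + [Node n]]]
  [Fact [Node [Op num]] + [Fact [Node n] + [Fact [Node n]]]]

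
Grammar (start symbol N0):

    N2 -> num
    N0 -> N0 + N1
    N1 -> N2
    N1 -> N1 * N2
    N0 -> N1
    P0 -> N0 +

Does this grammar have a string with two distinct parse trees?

Unambiguous

Only N0, N1, N2 are reachable from N0; ignoring the rest: The grammar is stratified — N0 handles '+' (left-recursive), N1 handles '*', N2 atoms. Each operator has a fixed associativity and precedence level, so every string has one parse.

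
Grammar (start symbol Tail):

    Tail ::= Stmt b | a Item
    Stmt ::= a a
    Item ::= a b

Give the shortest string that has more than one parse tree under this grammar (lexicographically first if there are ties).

a a b

length 3: a a b has 2 parse trees

Two derivations of a a b:
  Tail ⇒ Stmt b ⇒ a a b
  Tail ⇒ a Item ⇒ a a b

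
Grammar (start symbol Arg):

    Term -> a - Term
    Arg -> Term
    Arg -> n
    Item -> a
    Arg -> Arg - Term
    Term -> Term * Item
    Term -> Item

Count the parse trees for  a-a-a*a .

7

Parse trees for a-a-a*a:
  [Arg [Term a - [Term a - [Term [Term [Item a]] * [Item a]]]]]
  [Arg [Term a - [Term [Term a - [Term [Item a]]] * [Item a]]]]
  [Arg [Term [Term a - [Term a - [Term [Item a]]]] * [Item a]]]
  [Arg [Arg [Term [Item a]]] - [Term a - [Term [Term [Item a]] * [Item a]]]]
  [Arg [Arg [Term [Item a]]] - [Term [Term a - [Term [Item a]]] * [Item a]]]
  [Arg [Arg [Term a - [Term [Item a]]]] - [Term [Term [Item a]] * [Item a]]]
  [Arg [Arg [Arg [Term [Item a]]] - [Term [Item a]]] - [Term [Term [Item a]] * [Item a]]]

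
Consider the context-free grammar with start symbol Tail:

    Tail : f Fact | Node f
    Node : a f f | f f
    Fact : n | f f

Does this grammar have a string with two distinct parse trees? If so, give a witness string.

Witness: f f f

Derivation 1: Tail ⇒ f Fact ⇒ f f f
Derivation 2: Tail ⇒ Node f ⇒ f f f

Two distinct leftmost derivations for the same string.

Ambiguous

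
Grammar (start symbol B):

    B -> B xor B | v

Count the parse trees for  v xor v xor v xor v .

5

Parse trees for v xor v xor v xor v:
  [B [B v] xor [B [B v] xor [B [B v] xor [B v]]]]
  [B [B v] xor [B [B [B v] xor [B v]] xor [B v]]]
  [B [B [B v] xor [B v]] xor [B [B v] xor [B v]]]
  [B [B [B v] xor [B [B v] xor [B v]]] xor [B v]]
  [B [B [B [B v] xor [B v]] xor [B v]] xor [B v]]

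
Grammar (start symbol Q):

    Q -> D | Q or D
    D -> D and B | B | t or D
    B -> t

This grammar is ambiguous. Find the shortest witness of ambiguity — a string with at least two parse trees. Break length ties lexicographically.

length 1: no string has ≥2 trees
length 3: t or t has 2 parse trees

Two derivations of t or t:
  Q ⇒ D ⇒ t or D ⇒ t or B ⇒ t or t
  Q ⇒ Q or D ⇒ D or D ⇒ B or D ⇒ t or D ⇒ t or B ⇒ t or t

t or t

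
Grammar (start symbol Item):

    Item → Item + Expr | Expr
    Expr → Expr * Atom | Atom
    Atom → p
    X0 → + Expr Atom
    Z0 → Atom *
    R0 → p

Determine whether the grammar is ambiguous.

Unambiguous

(X0, Z0, R0 are unreachable from Item, so their rules don't affect L(Item).) This is a standard precedence ladder (Item over Expr over Atom), with each level left-recursive on its own operator ('+' at Item, '*' at Expr). That structure is LR(1), hence unambiguous.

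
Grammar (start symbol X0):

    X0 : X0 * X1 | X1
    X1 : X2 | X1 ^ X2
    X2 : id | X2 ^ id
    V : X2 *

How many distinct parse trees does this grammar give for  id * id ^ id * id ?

2

Parse trees for id * id ^ id * id:
  [X0 [X0 [X0 [X1 [X2 id]]] * [X1 [X2 [X2 id] ^ id]]] * [X1 [X2 id]]]
  [X0 [X0 [X0 [X1 [X2 id]]] * [X1 [X1 [X2 id]] ^ [X2 id]]] * [X1 [X2 id]]]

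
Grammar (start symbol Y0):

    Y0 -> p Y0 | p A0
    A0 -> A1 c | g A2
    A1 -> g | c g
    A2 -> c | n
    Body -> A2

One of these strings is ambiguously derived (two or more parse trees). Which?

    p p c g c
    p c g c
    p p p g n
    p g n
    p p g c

p p g c

p p c g c: 1 tree
p c g c: 1 tree
p p p g n: 1 tree
p g n: 1 tree
p p g c: 2 trees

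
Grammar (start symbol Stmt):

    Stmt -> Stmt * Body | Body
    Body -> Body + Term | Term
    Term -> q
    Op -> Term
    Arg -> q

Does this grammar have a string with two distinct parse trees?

(Op, Arg are unreachable from Stmt, so their rules don't affect L(Stmt).) This is a standard precedence ladder (Stmt over Body over Term), with each level left-recursive on its own operator ('*' at Stmt, '+' at Body). That structure is LR(1), hence unambiguous.

Unambiguous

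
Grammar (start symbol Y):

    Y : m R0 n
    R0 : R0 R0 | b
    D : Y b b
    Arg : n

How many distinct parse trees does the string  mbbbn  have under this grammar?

Parse trees for mbbbn:
  [Y m [R0 [R0 b] [R0 [R0 b] [R0 b]]] n]
  [Y m [R0 [R0 [R0 b] [R0 b]] [R0 b]] n]

2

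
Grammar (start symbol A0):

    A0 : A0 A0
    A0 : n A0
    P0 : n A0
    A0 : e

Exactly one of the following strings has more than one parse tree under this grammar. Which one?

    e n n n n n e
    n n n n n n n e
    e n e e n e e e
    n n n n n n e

e n e e n e e e

e n n n n n e: 1 tree
n n n n n n n e: 1 tree
e n e e n e e e: 136 trees
n n n n n n e: 1 tree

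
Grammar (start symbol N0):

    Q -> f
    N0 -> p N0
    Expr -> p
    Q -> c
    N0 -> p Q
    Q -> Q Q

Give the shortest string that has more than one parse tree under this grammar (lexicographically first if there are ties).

p c c c

length 2: no string has ≥2 trees
length 3: no string has ≥2 trees
length 4: p c c c has 2 parse trees

Two derivations of p c c c:
  N0 ⇒ p Q ⇒ p Q Q ⇒ p c Q ⇒ p c Q Q ⇒ p c c Q ⇒ p c c c
  N0 ⇒ p Q ⇒ p Q Q ⇒ p Q Q Q ⇒ p c Q Q ⇒ p c c Q ⇒ p c c c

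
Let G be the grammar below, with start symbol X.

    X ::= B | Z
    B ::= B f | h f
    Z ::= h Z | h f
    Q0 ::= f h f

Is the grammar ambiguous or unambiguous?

Witness: h f

Derivation 1: X ⇒ B ⇒ h f
Derivation 2: X ⇒ Z ⇒ h f

Two distinct leftmost derivations for the same string.

Ambiguous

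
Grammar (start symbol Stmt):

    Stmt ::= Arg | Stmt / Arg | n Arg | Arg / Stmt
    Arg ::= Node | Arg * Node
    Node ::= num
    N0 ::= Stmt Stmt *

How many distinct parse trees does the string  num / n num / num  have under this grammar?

2

Parse trees for num / n num / num:
  [Stmt [Stmt [Arg [Node num]] / [Stmt n [Arg [Node num]]]] / [Arg [Node num]]]
  [Stmt [Arg [Node num]] / [Stmt [Stmt n [Arg [Node num]]] / [Arg [Node num]]]]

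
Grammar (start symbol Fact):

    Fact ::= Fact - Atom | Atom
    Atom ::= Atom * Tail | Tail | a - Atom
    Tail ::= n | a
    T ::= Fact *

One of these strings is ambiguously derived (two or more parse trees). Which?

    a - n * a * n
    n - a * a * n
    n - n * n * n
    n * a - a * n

a - n * a * n: 4 trees
n - a * a * n: 1 tree
n - n * n * n: 1 tree
n * a - a * n: 1 tree

a - n * a * n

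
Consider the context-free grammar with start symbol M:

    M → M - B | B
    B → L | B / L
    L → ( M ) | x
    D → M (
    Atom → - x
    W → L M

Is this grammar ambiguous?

(D, Atom, W are unreachable from M, so their rules don't affect L(M).) M → M - B | B  ;  B → B / L | L  — a left-associative chain with L at the bottom. Each string factors uniquely by precedence.

Unambiguous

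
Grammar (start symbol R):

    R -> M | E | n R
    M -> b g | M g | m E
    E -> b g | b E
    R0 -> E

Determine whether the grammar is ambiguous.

Ambiguous

Witness: b g

Derivation 1: R ⇒ M ⇒ b g
Derivation 2: R ⇒ E ⇒ b g

Two distinct leftmost derivations for the same string.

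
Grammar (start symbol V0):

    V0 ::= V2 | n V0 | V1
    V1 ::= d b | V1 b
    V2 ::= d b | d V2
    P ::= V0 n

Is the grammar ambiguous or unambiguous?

Ambiguous

Witness: d b

Derivation 1: V0 ⇒ V2 ⇒ d b
Derivation 2: V0 ⇒ V1 ⇒ d b

Two distinct leftmost derivations for the same string.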